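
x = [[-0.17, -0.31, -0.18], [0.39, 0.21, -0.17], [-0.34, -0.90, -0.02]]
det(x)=0.057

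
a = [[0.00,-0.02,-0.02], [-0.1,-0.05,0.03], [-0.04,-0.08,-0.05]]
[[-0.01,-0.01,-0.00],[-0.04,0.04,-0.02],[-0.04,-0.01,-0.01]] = a @ [[0.43,-0.36,-0.08], [0.08,0.04,0.37], [0.4,0.36,-0.25]]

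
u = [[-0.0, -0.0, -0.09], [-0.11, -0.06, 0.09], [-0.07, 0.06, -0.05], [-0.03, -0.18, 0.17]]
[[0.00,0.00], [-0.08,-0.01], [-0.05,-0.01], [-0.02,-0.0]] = u @ [[0.73, 0.10],[-0.08, -0.01],[-0.05, -0.01]]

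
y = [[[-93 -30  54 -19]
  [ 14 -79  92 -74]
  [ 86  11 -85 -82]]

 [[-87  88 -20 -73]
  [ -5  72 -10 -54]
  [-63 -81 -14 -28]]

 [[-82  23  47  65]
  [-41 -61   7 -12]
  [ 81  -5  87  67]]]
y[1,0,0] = -87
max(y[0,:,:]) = 92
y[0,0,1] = -30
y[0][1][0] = 14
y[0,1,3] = -74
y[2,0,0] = -82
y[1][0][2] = -20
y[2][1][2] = 7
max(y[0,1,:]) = 92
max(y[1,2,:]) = -14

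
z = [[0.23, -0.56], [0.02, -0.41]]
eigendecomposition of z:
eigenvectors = [[1.0, 0.67], [0.03, 0.74]]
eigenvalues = [0.21, -0.39]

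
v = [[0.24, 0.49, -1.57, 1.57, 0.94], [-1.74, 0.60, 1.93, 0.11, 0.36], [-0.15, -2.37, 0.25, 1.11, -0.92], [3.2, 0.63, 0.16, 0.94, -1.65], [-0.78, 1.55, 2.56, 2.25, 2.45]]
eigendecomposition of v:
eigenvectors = [[(-0.63+0j), 0.02-0.24j, 0.02+0.24j, (-0.46-0.05j), (-0.46+0.05j)], [-0.09+0.00j, (0.35+0.19j), (0.35-0.19j), (0.32-0.08j), 0.32+0.08j], [(-0.45+0j), -0.24+0.44j, -0.24-0.44j, (-0.04+0.01j), (-0.04-0.01j)], [0.62+0.00j, -0.23+0.22j, (-0.23-0.22j), (-0.1-0.19j), (-0.1+0.19j)], [(-0.13+0j), (0.66+0j), (0.66-0j), -0.79+0.00j, -0.79-0.00j]]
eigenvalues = [(-2.18+0j), (1.55+3.17j), (1.55-3.17j), (1.78+0.6j), (1.78-0.6j)]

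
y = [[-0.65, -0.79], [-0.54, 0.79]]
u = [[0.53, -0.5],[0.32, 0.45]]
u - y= [[1.18, 0.29],[0.86, -0.34]]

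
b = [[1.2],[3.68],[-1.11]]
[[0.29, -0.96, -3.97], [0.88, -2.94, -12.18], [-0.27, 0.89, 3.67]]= b @ [[0.24,-0.8,-3.31]]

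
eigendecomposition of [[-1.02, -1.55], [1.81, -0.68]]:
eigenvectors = [[(0.07-0.68j), 0.07+0.68j], [(-0.73+0j), -0.73-0.00j]]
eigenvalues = [(-0.85+1.67j), (-0.85-1.67j)]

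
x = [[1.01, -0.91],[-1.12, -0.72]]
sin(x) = [[0.66, -0.66], [-0.81, -0.59]]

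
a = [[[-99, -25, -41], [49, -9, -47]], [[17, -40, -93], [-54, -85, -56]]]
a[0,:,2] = [-41, -47]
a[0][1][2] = -47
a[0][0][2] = -41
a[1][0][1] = -40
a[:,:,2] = [[-41, -47], [-93, -56]]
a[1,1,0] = -54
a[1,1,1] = -85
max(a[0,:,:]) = 49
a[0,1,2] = -47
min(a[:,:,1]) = -85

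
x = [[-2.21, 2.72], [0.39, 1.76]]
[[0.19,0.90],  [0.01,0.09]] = x @ [[-0.06, -0.27], [0.02, 0.11]]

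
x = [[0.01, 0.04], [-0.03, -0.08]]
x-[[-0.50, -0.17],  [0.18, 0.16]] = [[0.51, 0.21], [-0.21, -0.24]]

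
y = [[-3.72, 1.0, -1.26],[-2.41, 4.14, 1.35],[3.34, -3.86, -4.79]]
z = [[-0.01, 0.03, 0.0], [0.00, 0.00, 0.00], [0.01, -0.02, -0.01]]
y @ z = [[0.02, -0.09, 0.01],[0.04, -0.10, -0.01],[-0.08, 0.20, 0.05]]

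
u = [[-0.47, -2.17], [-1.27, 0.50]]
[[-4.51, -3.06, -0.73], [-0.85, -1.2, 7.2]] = u @ [[1.37, 1.38, -5.1], [1.78, 1.11, 1.44]]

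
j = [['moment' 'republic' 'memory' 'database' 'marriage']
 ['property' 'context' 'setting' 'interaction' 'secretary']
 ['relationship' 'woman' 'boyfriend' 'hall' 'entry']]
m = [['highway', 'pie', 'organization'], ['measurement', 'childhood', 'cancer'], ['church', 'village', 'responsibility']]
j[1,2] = 'setting'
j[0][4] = 'marriage'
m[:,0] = ['highway', 'measurement', 'church']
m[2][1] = 'village'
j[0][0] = 'moment'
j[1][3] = 'interaction'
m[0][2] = 'organization'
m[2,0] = 'church'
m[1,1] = 'childhood'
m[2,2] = 'responsibility'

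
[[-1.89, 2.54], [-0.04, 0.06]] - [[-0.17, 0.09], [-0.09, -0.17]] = [[-1.72, 2.45], [0.05, 0.23]]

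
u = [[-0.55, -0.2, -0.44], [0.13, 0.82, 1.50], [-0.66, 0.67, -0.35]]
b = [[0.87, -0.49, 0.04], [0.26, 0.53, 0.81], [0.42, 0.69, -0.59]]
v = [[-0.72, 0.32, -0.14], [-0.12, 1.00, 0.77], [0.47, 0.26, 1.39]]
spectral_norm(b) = 1.00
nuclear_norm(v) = 3.18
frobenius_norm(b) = 1.73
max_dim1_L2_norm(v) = 1.49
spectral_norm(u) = 1.80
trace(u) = -0.08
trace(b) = 0.81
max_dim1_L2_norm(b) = 1.0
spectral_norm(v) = 1.80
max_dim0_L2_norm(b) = 1.0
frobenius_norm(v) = 2.11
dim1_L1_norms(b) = [1.4, 1.6, 1.7]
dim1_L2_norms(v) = [0.8, 1.27, 1.49]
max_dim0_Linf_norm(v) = 1.39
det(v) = -0.62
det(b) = -1.00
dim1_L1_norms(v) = [1.18, 1.89, 2.12]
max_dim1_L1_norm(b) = 1.7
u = b @ v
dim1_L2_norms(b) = [1.0, 1.0, 1.0]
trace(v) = 1.67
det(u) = 0.62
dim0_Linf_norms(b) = [0.87, 0.69, 0.81]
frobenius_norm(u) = 2.12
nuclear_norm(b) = 3.00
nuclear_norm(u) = 3.19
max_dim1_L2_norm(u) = 1.71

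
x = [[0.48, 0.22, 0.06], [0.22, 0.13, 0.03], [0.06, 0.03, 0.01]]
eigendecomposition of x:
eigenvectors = [[0.89, 0.44, -0.08], [0.43, -0.90, -0.09], [0.11, -0.04, 0.99]]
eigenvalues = [0.59, 0.02, 0.0]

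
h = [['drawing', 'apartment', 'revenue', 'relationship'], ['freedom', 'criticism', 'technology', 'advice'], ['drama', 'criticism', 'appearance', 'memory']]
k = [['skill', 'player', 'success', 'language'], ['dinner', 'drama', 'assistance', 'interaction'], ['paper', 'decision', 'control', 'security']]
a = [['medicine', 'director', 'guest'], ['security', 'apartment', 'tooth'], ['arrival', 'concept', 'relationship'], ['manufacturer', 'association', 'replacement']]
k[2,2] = 'control'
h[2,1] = 'criticism'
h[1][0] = 'freedom'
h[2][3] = 'memory'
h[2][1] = 'criticism'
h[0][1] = 'apartment'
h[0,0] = 'drawing'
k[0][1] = 'player'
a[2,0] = 'arrival'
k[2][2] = 'control'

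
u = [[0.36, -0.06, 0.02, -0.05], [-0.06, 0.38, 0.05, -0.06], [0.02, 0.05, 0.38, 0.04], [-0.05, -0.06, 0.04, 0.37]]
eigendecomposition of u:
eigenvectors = [[-0.52,-0.68,-0.37,-0.37], [-0.55,0.06,0.82,-0.16], [0.39,-0.73,0.39,0.40], [-0.53,0.06,-0.20,0.82]]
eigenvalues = [0.23, 0.39, 0.45, 0.42]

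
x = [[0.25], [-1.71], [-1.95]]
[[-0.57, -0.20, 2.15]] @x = [[-3.99]]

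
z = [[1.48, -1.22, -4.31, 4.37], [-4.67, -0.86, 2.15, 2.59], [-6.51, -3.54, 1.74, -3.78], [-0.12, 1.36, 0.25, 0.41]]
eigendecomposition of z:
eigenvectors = [[(0.52+0.19j), 0.52-0.19j, (0.6+0j), (0.43+0j)], [(-0.67+0j), -0.67-0.00j, 0.37+0.00j, -0.47+0.00j], [-0.31-0.31j, (-0.31+0.31j), (0.7+0j), (0.71+0j)], [-0.21+0.08j, -0.21-0.08j, (-0.11+0j), 0.29+0.00j]]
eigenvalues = [(4.64+2.07j), (4.64-2.07j), (-5.11+0j), (-1.39+0j)]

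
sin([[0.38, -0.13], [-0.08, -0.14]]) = [[0.37, -0.13], [-0.08, -0.14]]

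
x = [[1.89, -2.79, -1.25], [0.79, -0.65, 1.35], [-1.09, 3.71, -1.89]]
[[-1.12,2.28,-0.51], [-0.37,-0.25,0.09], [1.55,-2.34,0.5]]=x @ [[-0.08, -0.46, 0.12], [0.37, -0.96, 0.22], [-0.05, -0.38, 0.1]]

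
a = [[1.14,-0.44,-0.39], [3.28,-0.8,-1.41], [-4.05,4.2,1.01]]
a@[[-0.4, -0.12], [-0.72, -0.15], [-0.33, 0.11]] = [[-0.01, -0.11],[-0.27, -0.43],[-1.74, -0.03]]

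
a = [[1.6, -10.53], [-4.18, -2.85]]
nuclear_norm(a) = 15.37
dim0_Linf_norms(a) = [4.18, 10.53]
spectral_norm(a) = 10.92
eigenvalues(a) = [6.37, -7.62]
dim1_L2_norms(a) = [10.65, 5.06]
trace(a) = -1.25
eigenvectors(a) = [[0.91, 0.75], [-0.41, 0.66]]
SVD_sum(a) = [[0.53, -10.58],[0.13, -2.64]] + [[1.07, 0.05], [-4.31, -0.21]]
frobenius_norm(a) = 11.79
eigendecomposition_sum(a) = [[4.20, -4.79], [-1.9, 2.17]] + [[-2.60, -5.74], [-2.28, -5.02]]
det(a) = -48.58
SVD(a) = [[0.97, 0.24], [0.24, -0.97]] @ diag([10.920112891228996, 4.448250717171213]) @ [[0.05, -1.00], [1.00, 0.05]]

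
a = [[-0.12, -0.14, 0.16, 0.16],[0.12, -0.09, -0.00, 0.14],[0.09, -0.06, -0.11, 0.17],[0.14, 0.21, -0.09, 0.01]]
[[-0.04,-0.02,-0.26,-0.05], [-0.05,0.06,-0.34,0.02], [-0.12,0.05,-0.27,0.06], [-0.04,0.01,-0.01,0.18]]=a @ [[0.20, 0.32, -0.95, 0.18], [-0.12, -0.2, 0.40, 0.73], [0.39, -0.07, -0.62, -0.01], [-0.59, 0.01, -1.37, 0.49]]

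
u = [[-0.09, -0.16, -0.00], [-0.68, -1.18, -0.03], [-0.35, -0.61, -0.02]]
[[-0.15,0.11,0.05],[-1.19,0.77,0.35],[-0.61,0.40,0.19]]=u@[[1.49, 1.17, 1.49], [0.13, -1.33, -1.13], [0.68, 0.25, -1.09]]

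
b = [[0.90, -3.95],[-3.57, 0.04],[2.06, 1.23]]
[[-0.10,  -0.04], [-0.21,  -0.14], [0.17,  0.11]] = b @[[0.06, 0.04], [0.04, 0.02]]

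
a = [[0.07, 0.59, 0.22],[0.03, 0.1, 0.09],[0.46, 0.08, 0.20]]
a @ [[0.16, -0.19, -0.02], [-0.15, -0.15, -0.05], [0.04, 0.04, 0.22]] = [[-0.07, -0.09, 0.02], [-0.01, -0.02, 0.01], [0.07, -0.09, 0.03]]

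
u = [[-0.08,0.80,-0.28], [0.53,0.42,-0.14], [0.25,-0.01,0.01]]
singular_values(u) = [0.98, 0.55, 0.0]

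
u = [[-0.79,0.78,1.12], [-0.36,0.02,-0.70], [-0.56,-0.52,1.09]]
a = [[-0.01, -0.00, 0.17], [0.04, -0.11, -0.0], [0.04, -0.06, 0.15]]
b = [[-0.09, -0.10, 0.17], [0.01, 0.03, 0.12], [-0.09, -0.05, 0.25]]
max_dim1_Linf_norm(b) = 0.25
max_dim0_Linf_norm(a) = 0.17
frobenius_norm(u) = 2.21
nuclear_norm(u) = 3.46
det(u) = 1.10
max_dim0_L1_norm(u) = 2.91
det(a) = 0.00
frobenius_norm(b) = 0.37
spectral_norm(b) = 0.36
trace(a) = 0.03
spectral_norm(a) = 0.23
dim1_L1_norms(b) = [0.36, 0.16, 0.39]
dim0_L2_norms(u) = [1.03, 0.94, 1.71]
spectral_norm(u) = 1.90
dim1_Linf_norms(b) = [0.17, 0.12, 0.25]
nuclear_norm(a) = 0.38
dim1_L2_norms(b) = [0.22, 0.12, 0.27]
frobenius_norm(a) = 0.27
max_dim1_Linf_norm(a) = 0.17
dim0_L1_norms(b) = [0.19, 0.18, 0.54]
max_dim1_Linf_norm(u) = 1.12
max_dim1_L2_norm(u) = 1.58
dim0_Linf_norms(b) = [0.09, 0.1, 0.25]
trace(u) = 0.32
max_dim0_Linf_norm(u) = 1.12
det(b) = 0.00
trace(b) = 0.19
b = a @ u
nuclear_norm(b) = 0.46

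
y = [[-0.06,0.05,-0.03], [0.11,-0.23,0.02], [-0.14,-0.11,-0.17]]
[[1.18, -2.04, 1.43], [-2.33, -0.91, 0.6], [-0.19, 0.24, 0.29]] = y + [[1.24, -2.09, 1.46], [-2.44, -0.68, 0.58], [-0.05, 0.35, 0.46]]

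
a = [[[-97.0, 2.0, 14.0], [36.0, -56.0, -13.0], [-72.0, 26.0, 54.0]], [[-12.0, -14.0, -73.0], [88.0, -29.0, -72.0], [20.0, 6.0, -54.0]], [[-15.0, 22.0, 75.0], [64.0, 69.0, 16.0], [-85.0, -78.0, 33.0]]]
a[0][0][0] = -97.0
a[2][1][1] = 69.0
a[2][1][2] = 16.0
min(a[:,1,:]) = -72.0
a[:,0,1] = [2.0, -14.0, 22.0]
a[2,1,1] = 69.0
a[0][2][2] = 54.0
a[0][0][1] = 2.0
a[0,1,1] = -56.0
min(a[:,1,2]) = -72.0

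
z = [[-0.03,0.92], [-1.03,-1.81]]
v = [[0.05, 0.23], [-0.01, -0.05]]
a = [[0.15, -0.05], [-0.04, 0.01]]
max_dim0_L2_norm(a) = 0.16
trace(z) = -1.84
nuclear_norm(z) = 2.68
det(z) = 1.00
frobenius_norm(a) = 0.16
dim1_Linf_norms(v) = [0.23, 0.05]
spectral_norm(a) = 0.16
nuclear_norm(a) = 0.17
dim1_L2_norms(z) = [0.92, 2.08]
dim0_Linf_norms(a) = [0.15, 0.05]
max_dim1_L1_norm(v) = 0.28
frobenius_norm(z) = 2.28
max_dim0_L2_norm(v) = 0.24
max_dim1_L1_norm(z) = 2.84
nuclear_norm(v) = 0.24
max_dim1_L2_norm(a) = 0.16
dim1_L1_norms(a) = [0.2, 0.05]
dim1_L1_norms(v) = [0.28, 0.06]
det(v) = -0.00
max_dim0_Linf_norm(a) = 0.15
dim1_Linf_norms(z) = [0.92, 1.81]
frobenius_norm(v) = 0.24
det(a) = -0.00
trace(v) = 0.00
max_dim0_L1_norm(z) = 2.73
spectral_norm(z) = 2.23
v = a @ z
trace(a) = 0.16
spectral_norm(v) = 0.24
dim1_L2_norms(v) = [0.24, 0.05]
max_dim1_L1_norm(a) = 0.2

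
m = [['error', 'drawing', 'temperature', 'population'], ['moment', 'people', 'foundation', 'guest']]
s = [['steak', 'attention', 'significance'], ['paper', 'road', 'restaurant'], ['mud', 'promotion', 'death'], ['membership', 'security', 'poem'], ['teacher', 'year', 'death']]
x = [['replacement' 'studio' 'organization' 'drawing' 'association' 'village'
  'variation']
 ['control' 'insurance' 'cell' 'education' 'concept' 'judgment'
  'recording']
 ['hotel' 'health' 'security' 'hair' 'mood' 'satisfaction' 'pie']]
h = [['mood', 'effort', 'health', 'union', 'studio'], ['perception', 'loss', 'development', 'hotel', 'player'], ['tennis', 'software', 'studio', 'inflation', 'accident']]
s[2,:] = ['mud', 'promotion', 'death']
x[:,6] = ['variation', 'recording', 'pie']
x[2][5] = 'satisfaction'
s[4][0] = 'teacher'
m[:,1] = ['drawing', 'people']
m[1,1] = 'people'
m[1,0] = 'moment'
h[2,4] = 'accident'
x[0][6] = 'variation'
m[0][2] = 'temperature'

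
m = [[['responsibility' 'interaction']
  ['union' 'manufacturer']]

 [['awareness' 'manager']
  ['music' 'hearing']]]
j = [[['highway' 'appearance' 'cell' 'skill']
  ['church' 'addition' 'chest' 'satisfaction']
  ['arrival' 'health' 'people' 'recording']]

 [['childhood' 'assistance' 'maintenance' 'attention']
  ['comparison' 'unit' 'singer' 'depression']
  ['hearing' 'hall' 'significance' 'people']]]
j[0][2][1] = 'health'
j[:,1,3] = ['satisfaction', 'depression']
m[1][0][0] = 'awareness'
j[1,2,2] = 'significance'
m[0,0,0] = 'responsibility'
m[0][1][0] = 'union'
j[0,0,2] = 'cell'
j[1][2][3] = 'people'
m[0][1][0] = 'union'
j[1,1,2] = 'singer'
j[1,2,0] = 'hearing'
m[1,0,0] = 'awareness'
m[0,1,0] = 'union'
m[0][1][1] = 'manufacturer'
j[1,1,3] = 'depression'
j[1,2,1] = 'hall'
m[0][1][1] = 'manufacturer'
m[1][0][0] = 'awareness'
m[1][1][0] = 'music'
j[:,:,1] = [['appearance', 'addition', 'health'], ['assistance', 'unit', 'hall']]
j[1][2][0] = 'hearing'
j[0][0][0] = 'highway'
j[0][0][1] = 'appearance'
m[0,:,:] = [['responsibility', 'interaction'], ['union', 'manufacturer']]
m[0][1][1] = 'manufacturer'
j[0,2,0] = 'arrival'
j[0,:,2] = ['cell', 'chest', 'people']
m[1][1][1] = 'hearing'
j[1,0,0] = 'childhood'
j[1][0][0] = 'childhood'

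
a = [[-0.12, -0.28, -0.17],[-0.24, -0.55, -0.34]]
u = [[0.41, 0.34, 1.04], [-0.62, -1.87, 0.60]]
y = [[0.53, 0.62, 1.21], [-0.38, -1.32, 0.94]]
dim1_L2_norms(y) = [1.46, 1.66]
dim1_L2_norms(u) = [1.17, 2.06]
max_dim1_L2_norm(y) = 1.66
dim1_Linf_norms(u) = [1.04, 1.87]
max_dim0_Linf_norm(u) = 1.87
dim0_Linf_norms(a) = [0.24, 0.55, 0.34]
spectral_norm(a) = 0.77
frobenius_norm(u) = 2.37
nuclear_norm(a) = 0.78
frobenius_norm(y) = 2.21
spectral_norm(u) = 2.07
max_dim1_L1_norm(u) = 3.09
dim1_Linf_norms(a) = [0.28, 0.55]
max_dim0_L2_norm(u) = 1.9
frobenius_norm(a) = 0.77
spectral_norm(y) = 1.67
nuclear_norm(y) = 3.12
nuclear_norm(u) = 3.22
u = y + a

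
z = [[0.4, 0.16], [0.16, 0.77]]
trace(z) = 1.17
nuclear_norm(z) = 1.17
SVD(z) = [[0.35, 0.94], [0.94, -0.35]] @ diag([0.8295914961727001, 0.3404085038272999]) @ [[0.35,0.94], [0.94,-0.35]]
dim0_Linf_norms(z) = [0.4, 0.77]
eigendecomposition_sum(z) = [[0.3, -0.11],[-0.11, 0.04]] + [[0.10, 0.27], [0.27, 0.73]]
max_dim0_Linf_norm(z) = 0.77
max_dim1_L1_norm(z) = 0.93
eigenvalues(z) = [0.34, 0.83]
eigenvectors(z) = [[-0.94,-0.35], [0.35,-0.94]]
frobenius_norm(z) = 0.90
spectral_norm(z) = 0.83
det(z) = 0.28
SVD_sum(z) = [[0.1, 0.27], [0.27, 0.73]] + [[0.30,-0.11], [-0.11,0.04]]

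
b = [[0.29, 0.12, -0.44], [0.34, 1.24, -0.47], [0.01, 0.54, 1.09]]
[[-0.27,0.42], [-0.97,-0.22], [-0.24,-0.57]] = b@ [[-0.58, 1.36], [-0.59, -0.63], [0.08, -0.22]]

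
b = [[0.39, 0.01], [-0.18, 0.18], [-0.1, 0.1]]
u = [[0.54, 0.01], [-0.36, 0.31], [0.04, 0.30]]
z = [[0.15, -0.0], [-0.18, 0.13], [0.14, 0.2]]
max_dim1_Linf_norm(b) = 0.39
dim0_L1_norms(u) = [0.94, 0.62]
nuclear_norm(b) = 0.63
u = z + b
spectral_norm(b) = 0.45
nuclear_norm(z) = 0.51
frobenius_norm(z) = 0.36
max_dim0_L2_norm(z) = 0.27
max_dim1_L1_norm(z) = 0.34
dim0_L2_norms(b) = [0.44, 0.21]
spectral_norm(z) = 0.28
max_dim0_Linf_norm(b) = 0.39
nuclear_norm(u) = 1.07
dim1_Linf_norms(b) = [0.39, 0.18, 0.1]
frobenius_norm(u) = 0.78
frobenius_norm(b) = 0.49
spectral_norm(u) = 0.68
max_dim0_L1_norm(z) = 0.47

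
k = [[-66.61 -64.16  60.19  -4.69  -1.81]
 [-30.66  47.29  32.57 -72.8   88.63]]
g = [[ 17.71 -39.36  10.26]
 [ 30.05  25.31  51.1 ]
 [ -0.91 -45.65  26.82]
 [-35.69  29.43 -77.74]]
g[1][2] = 51.1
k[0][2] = 60.19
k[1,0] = -30.66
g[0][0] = 17.71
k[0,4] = -1.81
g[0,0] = 17.71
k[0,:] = [-66.61, -64.16, 60.19, -4.69, -1.81]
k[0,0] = -66.61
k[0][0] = -66.61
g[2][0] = -0.91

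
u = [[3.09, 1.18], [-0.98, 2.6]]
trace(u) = 5.69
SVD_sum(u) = [[3.08, 1.21], [0.04, 0.01]] + [[0.01, -0.03],[-1.02, 2.59]]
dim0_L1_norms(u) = [4.07, 3.78]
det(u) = 9.19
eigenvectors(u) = [[0.74+0.00j, 0.74-0.00j],[(-0.15+0.66j), (-0.15-0.66j)]]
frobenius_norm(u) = 4.32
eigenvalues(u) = [(2.84+1.05j), (2.84-1.05j)]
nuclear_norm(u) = 6.09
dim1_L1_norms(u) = [4.27, 3.58]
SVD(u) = [[-1.00, -0.01],[-0.01, 1.0]] @ diag([3.3077170144201995, 2.77847226952423]) @ [[-0.93, -0.37], [-0.37, 0.93]]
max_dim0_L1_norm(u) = 4.07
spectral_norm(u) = 3.31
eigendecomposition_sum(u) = [[(1.55+0.19j), (0.59-1.6j)], [-0.49+1.33j, (1.3+0.86j)]] + [[(1.55-0.19j),  0.59+1.60j],[(-0.49-1.33j),  1.30-0.86j]]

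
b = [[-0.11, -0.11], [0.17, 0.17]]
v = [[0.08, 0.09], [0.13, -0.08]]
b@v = [[-0.02, -0.00], [0.04, 0.0]]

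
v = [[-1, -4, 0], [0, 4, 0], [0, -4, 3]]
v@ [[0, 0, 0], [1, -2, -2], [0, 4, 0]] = [[-4, 8, 8], [4, -8, -8], [-4, 20, 8]]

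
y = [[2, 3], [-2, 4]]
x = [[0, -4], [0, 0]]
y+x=[[2, -1], [-2, 4]]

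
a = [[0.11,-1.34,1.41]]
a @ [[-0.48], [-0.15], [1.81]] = [[2.70]]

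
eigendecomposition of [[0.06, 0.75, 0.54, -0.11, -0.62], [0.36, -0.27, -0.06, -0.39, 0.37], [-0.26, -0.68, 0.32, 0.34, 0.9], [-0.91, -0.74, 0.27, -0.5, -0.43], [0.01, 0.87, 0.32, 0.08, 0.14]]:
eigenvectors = [[(0.32-0.35j), 0.32+0.35j, 0.16-0.29j, (0.16+0.29j), 0.11+0.00j],[0.02+0.31j, 0.02-0.31j, -0.37-0.14j, (-0.37+0.14j), (0.48+0j)],[(-0.21+0.2j), (-0.21-0.2j), 0.63+0.00j, (0.63-0j), 0.12+0.00j],[(0.72+0j), 0.72-0.00j, (0.46+0.25j), 0.46-0.25j, -0.56+0.00j],[(0.07-0.26j), (0.07+0.26j), -0.25-0.07j, (-0.25+0.07j), 0.66+0.00j]]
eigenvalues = [(-1.04+0.36j), (-1.04-0.36j), (0.54+0.31j), (0.54-0.31j), (0.76+0j)]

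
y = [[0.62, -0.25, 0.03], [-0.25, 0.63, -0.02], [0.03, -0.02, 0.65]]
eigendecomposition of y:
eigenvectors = [[-0.72, -0.69, -0.09],  [-0.7, 0.7, 0.13],  [0.03, -0.15, 0.99]]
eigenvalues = [0.37, 0.88, 0.64]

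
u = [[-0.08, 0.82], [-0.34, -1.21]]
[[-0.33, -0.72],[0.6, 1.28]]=u@[[-0.23, -0.48], [-0.43, -0.92]]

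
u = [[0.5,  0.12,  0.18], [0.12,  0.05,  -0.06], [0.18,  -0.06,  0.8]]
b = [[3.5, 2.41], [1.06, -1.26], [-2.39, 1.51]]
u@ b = [[1.45, 1.33],  [0.62, 0.14],  [-1.35, 1.72]]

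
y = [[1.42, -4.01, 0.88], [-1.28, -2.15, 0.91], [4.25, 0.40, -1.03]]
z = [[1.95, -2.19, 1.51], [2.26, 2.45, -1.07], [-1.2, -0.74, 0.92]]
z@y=[[11.99, -2.51, -1.83], [-4.47, -14.76, 5.32], [3.15, 6.77, -2.68]]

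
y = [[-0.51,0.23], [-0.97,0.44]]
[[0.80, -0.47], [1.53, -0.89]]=y@[[-1.11, 0.80], [1.03, -0.26]]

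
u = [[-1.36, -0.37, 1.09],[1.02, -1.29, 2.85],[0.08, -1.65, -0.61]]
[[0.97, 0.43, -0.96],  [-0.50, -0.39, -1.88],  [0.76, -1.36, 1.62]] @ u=[[-0.96, 0.67, 2.87], [0.13, 3.79, -0.51], [-2.29, -1.2, -4.04]]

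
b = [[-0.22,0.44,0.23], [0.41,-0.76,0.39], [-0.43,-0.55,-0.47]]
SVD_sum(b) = [[-0.12,0.46,-0.01], [0.20,-0.82,0.02], [0.10,-0.41,0.01]] + [[0.07, 0.02, 0.08], [0.27, 0.07, 0.31], [-0.47, -0.13, -0.54]] + [[-0.17, -0.04, 0.16], [-0.07, -0.02, 0.06], [-0.06, -0.01, 0.06]]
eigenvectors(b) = [[(-0.37-0.38j), -0.37+0.38j, -0.59+0.00j], [0.01-0.33j, (0.01+0.33j), (0.73+0j)], [0.78+0.00j, (0.78-0j), 0.35+0.00j]]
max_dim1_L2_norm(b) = 0.95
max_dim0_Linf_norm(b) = 0.76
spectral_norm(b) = 1.06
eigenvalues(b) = [(-0.27+0.44j), (-0.27-0.44j), (-0.9+0j)]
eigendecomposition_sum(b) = [[(0.1+0.23j), -0.02+0.15j, 0.22+0.07j],[-0.06+0.14j, (-0.08+0.05j), 0.06+0.13j],[(-0.34-0.13j), (-0.13-0.18j), (-0.3+0.16j)]] + [[(0.1-0.23j), (-0.02-0.15j), 0.22-0.07j], [-0.06-0.14j, (-0.08-0.05j), 0.06-0.13j], [(-0.34+0.13j), -0.13+0.18j, (-0.3-0.16j)]] + [[(-0.42+0j), 0.49+0.00j, -0.21-0.00j], [0.53-0.00j, -0.61-0.00j, 0.26+0.00j], [(0.25-0j), -0.29-0.00j, (0.12+0j)]]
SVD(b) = [[-0.45,0.13,-0.88], [0.80,0.50,-0.34], [0.4,-0.86,-0.32]] @ diag([1.05609472232972, 0.8438252768834505, 0.27133528992720496]) @ [[0.24, -0.97, 0.02], [0.65, 0.18, 0.74], [0.72, 0.17, -0.67]]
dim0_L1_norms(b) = [1.06, 1.75, 1.09]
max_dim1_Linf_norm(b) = 0.76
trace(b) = -1.45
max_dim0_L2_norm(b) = 1.04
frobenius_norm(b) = 1.38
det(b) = -0.24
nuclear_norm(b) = 2.17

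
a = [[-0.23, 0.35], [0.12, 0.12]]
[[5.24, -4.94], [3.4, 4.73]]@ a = [[-1.8, 1.24], [-0.21, 1.76]]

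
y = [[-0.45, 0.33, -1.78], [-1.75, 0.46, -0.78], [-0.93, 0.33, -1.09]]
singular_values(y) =[2.86, 1.16, 0.0]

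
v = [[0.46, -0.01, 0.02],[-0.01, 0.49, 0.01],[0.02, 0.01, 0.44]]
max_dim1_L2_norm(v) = 0.49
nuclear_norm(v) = 1.39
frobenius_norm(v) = 0.80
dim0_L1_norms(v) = [0.49, 0.51, 0.47]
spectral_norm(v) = 0.49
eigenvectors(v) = [[-0.53, -0.82, -0.23], [-0.21, -0.14, 0.97], [0.82, -0.56, 0.09]]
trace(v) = 1.39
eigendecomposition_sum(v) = [[0.12, 0.05, -0.18],[0.05, 0.02, -0.07],[-0.18, -0.07, 0.29]] + [[0.32, 0.06, 0.22], [0.06, 0.01, 0.04], [0.22, 0.04, 0.15]] + [[0.03, -0.11, -0.01],[-0.11, 0.46, 0.04],[-0.01, 0.04, 0.0]]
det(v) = 0.10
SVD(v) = [[-0.23,-0.82,-0.53],[0.97,-0.14,-0.21],[0.09,-0.56,0.82]] @ diag([0.49338368273616695, 0.4718892041750869, 0.42472711308874667]) @ [[-0.23, 0.97, 0.09], [-0.82, -0.14, -0.56], [-0.53, -0.21, 0.82]]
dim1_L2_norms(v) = [0.46, 0.49, 0.44]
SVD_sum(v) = [[0.03,-0.11,-0.01], [-0.11,0.46,0.04], [-0.01,0.04,0.00]] + [[0.32, 0.06, 0.22], [0.06, 0.01, 0.04], [0.22, 0.04, 0.15]] + [[0.12, 0.05, -0.18], [0.05, 0.02, -0.07], [-0.18, -0.07, 0.29]]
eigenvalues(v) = [0.42, 0.47, 0.49]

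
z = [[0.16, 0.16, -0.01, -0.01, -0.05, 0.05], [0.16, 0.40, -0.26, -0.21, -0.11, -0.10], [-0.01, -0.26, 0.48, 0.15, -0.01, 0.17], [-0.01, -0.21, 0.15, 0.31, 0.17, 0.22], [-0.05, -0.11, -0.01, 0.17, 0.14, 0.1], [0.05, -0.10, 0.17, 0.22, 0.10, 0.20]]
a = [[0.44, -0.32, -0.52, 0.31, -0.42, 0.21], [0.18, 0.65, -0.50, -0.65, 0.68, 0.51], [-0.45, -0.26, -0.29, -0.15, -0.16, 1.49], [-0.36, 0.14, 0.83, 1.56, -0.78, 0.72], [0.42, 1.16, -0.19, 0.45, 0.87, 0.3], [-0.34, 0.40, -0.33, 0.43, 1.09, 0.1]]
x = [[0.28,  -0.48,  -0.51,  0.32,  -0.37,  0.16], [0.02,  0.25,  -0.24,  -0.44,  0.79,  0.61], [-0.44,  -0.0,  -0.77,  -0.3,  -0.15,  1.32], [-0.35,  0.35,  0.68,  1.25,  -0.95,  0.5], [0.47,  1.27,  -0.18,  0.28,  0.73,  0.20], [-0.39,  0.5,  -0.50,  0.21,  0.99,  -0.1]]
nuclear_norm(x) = 7.63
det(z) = 0.00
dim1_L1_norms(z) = [0.44, 1.24, 1.08, 1.07, 0.58, 0.84]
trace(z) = 1.69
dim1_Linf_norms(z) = [0.16, 0.4, 0.48, 0.31, 0.17, 0.22]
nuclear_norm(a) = 7.86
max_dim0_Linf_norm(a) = 1.56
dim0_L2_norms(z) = [0.24, 0.57, 0.59, 0.49, 0.27, 0.37]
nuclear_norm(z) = 1.69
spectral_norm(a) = 2.39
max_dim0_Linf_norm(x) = 1.32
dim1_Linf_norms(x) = [0.51, 0.79, 1.32, 1.25, 1.27, 0.99]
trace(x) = 1.64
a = x + z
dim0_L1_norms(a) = [2.19, 2.93, 2.66, 3.55, 4.0, 3.33]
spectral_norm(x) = 2.24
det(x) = -1.38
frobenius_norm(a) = 3.76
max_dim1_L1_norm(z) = 1.24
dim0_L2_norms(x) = [0.88, 1.51, 1.29, 1.44, 1.79, 1.56]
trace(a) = 3.33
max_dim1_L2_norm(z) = 0.59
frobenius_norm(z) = 1.09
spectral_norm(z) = 0.97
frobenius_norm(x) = 3.52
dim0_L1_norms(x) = [1.95, 2.85, 2.88, 2.8, 3.98, 2.89]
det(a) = 0.37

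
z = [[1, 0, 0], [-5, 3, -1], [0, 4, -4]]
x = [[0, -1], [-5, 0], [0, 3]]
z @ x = [[0, -1], [-15, 2], [-20, -12]]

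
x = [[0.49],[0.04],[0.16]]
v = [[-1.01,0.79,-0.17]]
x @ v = [[-0.49,0.39,-0.08],[-0.04,0.03,-0.01],[-0.16,0.13,-0.03]]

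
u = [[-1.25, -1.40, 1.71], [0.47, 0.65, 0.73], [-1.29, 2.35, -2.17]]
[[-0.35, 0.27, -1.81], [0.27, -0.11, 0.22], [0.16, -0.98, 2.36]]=u@ [[0.14, 0.16, 0.12], [0.22, -0.31, 0.70], [0.08, 0.02, -0.4]]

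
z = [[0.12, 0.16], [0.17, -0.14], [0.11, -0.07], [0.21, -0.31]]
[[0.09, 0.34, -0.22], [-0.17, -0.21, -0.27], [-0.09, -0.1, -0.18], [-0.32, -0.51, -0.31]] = z @ [[-0.33, 0.32, -1.68], [0.80, 1.86, -0.13]]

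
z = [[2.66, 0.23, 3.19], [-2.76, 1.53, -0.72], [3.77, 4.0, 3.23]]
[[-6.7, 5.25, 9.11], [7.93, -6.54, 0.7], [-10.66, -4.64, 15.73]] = z@[[-3.08,0.45,-0.01], [-0.15,-2.77,1.73], [0.48,1.47,2.74]]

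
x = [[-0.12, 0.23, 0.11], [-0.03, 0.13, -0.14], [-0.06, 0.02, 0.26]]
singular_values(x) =[0.34, 0.27, 0.0]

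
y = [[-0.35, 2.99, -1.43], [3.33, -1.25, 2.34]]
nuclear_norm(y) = 7.23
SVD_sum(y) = [[-1.64, 1.48, -1.51], [2.48, -2.25, 2.29]] + [[1.29, 1.51, 0.08], [0.85, 1.00, 0.05]]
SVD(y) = [[-0.55, 0.83], [0.83, 0.55]] @ diag([4.856135332915695, 2.3774880921695027]) @ [[0.61, -0.55, 0.56], [0.65, 0.76, 0.04]]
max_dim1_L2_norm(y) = 4.26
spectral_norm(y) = 4.86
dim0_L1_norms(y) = [3.68, 4.24, 3.77]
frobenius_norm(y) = 5.41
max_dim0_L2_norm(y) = 3.35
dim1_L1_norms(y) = [4.77, 6.92]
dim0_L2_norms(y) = [3.35, 3.24, 2.74]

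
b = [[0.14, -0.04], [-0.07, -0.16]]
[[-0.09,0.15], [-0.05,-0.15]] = b @ [[-0.51, 1.21], [0.55, 0.39]]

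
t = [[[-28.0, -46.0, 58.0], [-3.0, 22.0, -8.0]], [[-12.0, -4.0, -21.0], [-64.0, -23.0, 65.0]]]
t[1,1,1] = -23.0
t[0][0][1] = -46.0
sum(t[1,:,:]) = -59.0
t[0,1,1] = 22.0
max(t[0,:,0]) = -3.0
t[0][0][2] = 58.0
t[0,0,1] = -46.0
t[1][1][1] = -23.0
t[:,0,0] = [-28.0, -12.0]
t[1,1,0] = -64.0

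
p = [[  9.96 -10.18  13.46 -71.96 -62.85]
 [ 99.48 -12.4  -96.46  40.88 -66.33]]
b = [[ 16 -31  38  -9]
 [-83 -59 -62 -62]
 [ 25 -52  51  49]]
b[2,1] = -52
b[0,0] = 16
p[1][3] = 40.88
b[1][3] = -62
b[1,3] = -62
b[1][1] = -59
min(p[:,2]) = -96.46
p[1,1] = -12.4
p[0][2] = 13.46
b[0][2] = 38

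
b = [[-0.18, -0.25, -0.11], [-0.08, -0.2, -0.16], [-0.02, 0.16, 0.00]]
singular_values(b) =[0.43, 0.11, 0.07]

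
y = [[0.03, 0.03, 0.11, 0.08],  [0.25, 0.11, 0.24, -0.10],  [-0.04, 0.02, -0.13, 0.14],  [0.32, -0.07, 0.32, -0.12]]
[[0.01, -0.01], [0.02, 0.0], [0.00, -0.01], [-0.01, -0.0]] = y@[[-0.03,  -0.01],[0.16,  0.02],[0.05,  -0.04],[0.02,  -0.12]]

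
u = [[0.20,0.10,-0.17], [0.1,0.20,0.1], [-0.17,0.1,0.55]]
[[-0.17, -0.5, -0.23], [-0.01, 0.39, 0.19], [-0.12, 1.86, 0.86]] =u @ [[-4.08,0.72,0.16], [2.99,-0.22,0.09], [-2.02,3.65,1.59]]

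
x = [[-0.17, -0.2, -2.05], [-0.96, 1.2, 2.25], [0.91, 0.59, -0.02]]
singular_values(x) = [3.29, 1.17, 0.84]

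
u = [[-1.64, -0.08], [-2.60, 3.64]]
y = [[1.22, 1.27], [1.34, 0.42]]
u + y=[[-0.42,1.19], [-1.26,4.06]]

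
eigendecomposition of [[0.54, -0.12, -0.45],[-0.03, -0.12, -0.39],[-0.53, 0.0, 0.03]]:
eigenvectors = [[-0.81, 0.34, 0.02],[-0.2, 0.81, -0.96],[0.55, 0.47, 0.28]]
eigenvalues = [0.81, -0.36, -0.01]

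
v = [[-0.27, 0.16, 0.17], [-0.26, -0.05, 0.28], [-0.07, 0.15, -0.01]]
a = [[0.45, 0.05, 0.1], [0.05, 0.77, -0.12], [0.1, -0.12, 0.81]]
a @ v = [[-0.14,0.08,0.09], [-0.21,-0.05,0.23], [-0.05,0.14,-0.02]]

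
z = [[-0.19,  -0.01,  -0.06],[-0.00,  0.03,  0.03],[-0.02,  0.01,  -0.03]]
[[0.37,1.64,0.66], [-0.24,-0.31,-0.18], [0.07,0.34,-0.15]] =z @ [[-0.6, -5.94, -4.31], [-4.58, -2.31, -10.41], [-3.49, -8.11, 4.34]]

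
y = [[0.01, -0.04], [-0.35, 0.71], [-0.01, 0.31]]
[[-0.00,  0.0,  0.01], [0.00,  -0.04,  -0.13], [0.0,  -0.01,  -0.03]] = y@ [[-0.01,0.05,0.18], [0.00,-0.03,-0.10]]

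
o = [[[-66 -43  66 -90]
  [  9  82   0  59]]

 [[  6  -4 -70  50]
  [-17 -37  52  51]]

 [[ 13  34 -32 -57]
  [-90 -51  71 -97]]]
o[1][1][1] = -37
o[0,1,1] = 82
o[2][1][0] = -90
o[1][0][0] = 6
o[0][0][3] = -90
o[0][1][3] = 59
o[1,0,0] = 6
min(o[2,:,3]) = -97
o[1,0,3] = 50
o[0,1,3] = 59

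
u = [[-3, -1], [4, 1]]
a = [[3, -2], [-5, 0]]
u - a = [[-6, 1], [9, 1]]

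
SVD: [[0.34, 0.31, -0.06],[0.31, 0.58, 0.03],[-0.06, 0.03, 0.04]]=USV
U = [[-0.57, 0.72, 0.4], [-0.82, -0.50, -0.26], [0.01, -0.47, 0.88]]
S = [0.79, 0.16, 0.0]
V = [[-0.57, -0.82, 0.01], [0.72, -0.5, -0.47], [0.40, -0.26, 0.88]]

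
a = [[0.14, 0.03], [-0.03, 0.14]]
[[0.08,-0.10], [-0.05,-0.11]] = a @ [[0.61, -0.51], [-0.23, -0.89]]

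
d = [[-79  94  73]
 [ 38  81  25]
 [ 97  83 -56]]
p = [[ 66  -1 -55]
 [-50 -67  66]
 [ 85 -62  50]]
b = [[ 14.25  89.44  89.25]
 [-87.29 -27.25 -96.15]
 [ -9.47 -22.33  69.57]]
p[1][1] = -67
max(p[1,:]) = 66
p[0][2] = -55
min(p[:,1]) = -67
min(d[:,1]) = 81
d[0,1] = 94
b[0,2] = 89.25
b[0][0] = 14.25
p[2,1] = -62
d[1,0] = 38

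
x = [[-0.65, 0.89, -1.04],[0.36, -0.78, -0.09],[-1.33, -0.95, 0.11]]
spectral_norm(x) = 1.69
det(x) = 1.62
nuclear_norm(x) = 3.88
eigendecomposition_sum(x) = [[0.4, 0.40, -0.43], [0.10, 0.10, -0.11], [-0.60, -0.60, 0.65]] + [[-1.06,0.43,-0.63], [0.41,-0.17,0.24], [-0.6,0.25,-0.36]] + [[0.01, 0.06, 0.02], [-0.15, -0.72, -0.22], [-0.12, -0.6, -0.18]]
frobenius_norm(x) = 2.39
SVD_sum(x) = [[0.29,0.87,-0.39], [-0.16,-0.47,0.21], [-0.36,-1.10,0.49]] + [[-1.01, 0.13, -0.45],[0.35, -0.04, 0.15],[-0.95, 0.12, -0.43]] + [[0.07,  -0.11,  -0.20],[0.17,  -0.26,  -0.46],[-0.02,  0.02,  0.04]]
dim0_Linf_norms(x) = [1.33, 0.95, 1.04]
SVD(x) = [[-0.59, -0.71, -0.39],[0.32, 0.24, -0.92],[0.74, -0.67, 0.08]] @ diag([1.6936883726843626, 1.5783683519706824, 0.6049570577579422]) @ [[-0.29, -0.87, 0.39], [0.91, -0.12, 0.40], [-0.31, 0.47, 0.83]]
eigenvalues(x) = [1.15, -1.58, -0.89]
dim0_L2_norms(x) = [1.52, 1.52, 1.05]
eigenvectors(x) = [[-0.55, -0.82, -0.07],  [-0.14, 0.32, 0.77],  [0.83, -0.47, 0.64]]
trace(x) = -1.32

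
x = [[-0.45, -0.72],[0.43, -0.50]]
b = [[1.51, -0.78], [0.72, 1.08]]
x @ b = [[-1.2,-0.43], [0.29,-0.88]]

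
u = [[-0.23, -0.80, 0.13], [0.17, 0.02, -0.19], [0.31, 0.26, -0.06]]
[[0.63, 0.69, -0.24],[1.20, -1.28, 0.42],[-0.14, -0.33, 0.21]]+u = [[0.4, -0.11, -0.11],  [1.37, -1.26, 0.23],  [0.17, -0.07, 0.15]]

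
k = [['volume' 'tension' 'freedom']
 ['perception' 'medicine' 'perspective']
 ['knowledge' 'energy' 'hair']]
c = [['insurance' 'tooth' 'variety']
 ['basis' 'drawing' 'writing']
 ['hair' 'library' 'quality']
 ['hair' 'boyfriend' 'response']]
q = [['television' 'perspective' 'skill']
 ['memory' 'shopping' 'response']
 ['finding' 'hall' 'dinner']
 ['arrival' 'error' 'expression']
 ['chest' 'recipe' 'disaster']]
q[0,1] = 'perspective'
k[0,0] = 'volume'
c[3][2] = 'response'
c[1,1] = 'drawing'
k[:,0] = ['volume', 'perception', 'knowledge']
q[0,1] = 'perspective'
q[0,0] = 'television'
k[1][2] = 'perspective'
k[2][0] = 'knowledge'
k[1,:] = ['perception', 'medicine', 'perspective']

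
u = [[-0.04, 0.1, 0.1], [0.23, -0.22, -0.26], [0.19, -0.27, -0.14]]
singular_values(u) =[0.56, 0.09, 0.04]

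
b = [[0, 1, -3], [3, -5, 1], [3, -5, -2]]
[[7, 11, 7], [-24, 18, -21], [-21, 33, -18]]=b@[[-1, 1, 0], [4, -4, 4], [-1, -5, -1]]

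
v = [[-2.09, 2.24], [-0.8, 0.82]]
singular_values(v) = [3.27, 0.02]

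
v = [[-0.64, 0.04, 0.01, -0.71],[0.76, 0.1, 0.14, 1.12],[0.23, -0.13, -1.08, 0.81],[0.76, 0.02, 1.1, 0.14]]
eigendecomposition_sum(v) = [[(0.04+0j), (0.04-0j), (0.49+0j), (-0.24-0j)], [(-0.04-0j), (-0.04+0j), (-0.52-0j), 0.25+0.00j], [-0.10-0.00j, -0.10+0.00j, (-1.3-0j), (0.63+0j)], [0.05+0.00j, (0.05-0j), 0.61+0.00j, (-0.3-0j)]] + [[(-0.33-0.01j),-0.04j,-0.24-0.03j,-0.23-0.10j], [0.41-0.58j,0.07+0.05j,0.33-0.38j,(0.44-0.3j)], [(0.16+0.11j),-0.01+0.02j,(0.11+0.09j),0.09+0.12j], [(0.35+0.13j),(-0.02+0.04j),(0.24+0.12j),0.22+0.18j]] + [[-0.33+0.01j, 0.00+0.04j, -0.24+0.03j, -0.23+0.10j], [(0.41+0.58j), 0.07-0.05j, (0.33+0.38j), 0.44+0.30j], [0.16-0.11j, (-0.01-0.02j), (0.11-0.09j), 0.09-0.12j], [0.35-0.13j, -0.02-0.04j, (0.24-0.12j), (0.22-0.18j)]] + [[-0.01+0.00j, (-0+0j), (-0.01+0j), (-0+0j)], [-0.02+0.00j, (-0+0j), (-0.01+0j), (-0.01+0j)], [0.01-0.00j, -0j, 0.00-0.00j, -0j], [(0.01-0j), -0j, 0.00-0.00j, -0j]]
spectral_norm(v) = 1.92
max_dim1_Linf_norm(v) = 1.12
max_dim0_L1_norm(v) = 2.78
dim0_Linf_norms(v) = [0.76, 0.13, 1.1, 1.12]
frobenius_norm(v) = 2.54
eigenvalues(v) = [(-1.6+0j), (0.06+0.31j), (0.06-0.31j), (-0.01+0j)]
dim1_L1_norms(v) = [1.4, 2.12, 2.25, 2.02]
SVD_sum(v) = [[-0.58,-0.00,0.03,-0.76],[0.82,0.00,-0.04,1.07],[0.49,0.0,-0.02,0.65],[0.33,0.00,-0.02,0.43]] + [[-0.01, -0.00, -0.04, 0.01], [0.04, 0.01, 0.14, -0.03], [-0.33, -0.07, -1.03, 0.21], [0.36, 0.08, 1.14, -0.24]] + [[-0.05, 0.04, 0.02, 0.04], [-0.10, 0.09, 0.04, 0.08], [0.06, -0.06, -0.03, -0.05], [0.07, -0.06, -0.03, -0.05]] + [[-0.0, -0.0, 0.00, 0.00], [-0.0, -0.00, 0.0, 0.00], [-0.0, -0.00, 0.00, 0.0], [-0.00, -0.00, 0.00, 0.0]]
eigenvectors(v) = [[0.30+0.00j, (0.21+0.32j), (0.21-0.32j), 0.41+0.00j], [(-0.32+0j), -0.80+0.00j, (-0.8-0j), 0.81+0.00j], [(-0.81+0j), (-0.01-0.22j), (-0.01+0.22j), -0.25+0.00j], [(0.38+0j), -0.11-0.40j, (-0.11+0.4j), (-0.32+0j)]]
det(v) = 0.00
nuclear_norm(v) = 3.81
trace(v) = -1.48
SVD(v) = [[-0.5,-0.02,0.34,0.8], [0.70,0.09,0.69,0.15], [0.42,-0.67,-0.44,0.43], [0.28,0.74,-0.47,0.39]] @ diag([1.9173917046562259, 1.6569870285766561, 0.23431043599818616, 0.0012874884614816307]) @ [[0.61, 0.00, -0.03, 0.79], [0.30, 0.07, 0.93, -0.19], [-0.62, 0.56, 0.26, 0.49], [-0.39, -0.83, 0.25, 0.31]]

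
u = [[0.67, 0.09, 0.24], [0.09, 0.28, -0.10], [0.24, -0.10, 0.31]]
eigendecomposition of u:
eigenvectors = [[-0.90,-0.39,-0.2], [-0.07,0.58,-0.81], [-0.43,0.71,0.55]]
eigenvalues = [0.79, 0.1, 0.37]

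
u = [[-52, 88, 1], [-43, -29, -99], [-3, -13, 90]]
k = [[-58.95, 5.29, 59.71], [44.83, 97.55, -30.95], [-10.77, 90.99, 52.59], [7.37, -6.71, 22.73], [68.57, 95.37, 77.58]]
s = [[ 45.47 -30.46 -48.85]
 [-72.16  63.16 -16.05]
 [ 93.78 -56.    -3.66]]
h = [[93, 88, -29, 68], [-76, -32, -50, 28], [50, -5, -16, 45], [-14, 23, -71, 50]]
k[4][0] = 68.57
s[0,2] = -48.85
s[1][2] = -16.05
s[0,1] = -30.46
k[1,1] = 97.55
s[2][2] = -3.66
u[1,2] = -99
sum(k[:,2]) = 181.66000000000003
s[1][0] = -72.16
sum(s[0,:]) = -33.84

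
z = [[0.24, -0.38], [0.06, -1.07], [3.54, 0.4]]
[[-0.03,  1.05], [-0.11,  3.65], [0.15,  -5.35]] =z@ [[0.03, -1.12], [0.1, -3.47]]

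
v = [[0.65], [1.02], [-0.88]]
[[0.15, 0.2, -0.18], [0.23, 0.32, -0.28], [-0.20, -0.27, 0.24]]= v @ [[0.23,0.31,-0.27]]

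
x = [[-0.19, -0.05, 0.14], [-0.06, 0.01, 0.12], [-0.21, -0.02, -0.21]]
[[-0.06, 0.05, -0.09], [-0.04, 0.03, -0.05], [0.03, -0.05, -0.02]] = x@[[0.15, -0.03, 0.34], [-0.1, -0.18, -0.16], [-0.28, 0.28, -0.22]]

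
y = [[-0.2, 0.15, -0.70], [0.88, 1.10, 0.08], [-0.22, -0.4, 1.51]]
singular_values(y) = [1.77, 1.36, 0.19]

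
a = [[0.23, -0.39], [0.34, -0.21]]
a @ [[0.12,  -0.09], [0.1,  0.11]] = [[-0.01, -0.06], [0.02, -0.05]]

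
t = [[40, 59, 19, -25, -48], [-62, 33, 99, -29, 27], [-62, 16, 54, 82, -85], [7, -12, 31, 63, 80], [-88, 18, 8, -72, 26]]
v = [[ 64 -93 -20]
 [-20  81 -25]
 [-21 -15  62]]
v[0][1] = -93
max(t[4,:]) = 26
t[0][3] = -25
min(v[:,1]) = -93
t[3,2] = 31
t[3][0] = 7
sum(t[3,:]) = 169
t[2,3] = 82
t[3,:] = [7, -12, 31, 63, 80]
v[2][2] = 62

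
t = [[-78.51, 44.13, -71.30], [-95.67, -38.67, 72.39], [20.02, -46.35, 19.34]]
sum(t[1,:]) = -61.95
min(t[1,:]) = -95.67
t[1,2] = 72.39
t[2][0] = 20.02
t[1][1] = -38.67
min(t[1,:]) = -95.67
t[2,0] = 20.02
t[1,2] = 72.39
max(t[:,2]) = 72.39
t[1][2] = 72.39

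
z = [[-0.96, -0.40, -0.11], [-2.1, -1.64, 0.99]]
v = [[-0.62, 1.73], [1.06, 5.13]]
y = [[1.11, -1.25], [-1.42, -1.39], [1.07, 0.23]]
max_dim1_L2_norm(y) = 1.99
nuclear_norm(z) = 3.49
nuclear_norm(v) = 6.39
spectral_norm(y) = 2.21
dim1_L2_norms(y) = [1.67, 1.99, 1.09]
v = z @ y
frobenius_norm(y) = 2.82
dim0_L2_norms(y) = [2.1, 1.88]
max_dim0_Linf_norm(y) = 1.42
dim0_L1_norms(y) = [3.6, 2.87]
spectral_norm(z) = 2.99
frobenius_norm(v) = 5.55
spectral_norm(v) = 5.48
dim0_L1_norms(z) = [3.06, 2.04, 1.1]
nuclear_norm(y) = 3.96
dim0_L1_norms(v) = [1.68, 6.86]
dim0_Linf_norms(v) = [1.06, 5.13]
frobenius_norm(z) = 3.03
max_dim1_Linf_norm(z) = 2.1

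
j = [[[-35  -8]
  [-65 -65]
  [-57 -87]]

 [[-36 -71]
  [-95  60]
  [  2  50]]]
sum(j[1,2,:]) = 52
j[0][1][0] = -65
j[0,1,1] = -65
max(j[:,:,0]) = 2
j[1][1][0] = -95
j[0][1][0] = -65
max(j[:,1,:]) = 60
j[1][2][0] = 2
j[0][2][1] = -87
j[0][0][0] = -35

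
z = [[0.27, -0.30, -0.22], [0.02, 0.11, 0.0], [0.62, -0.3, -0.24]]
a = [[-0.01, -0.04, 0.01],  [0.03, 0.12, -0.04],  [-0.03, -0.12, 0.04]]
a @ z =[[0.00,-0.00,-0.0],[-0.01,0.02,0.0],[0.01,-0.02,-0.00]]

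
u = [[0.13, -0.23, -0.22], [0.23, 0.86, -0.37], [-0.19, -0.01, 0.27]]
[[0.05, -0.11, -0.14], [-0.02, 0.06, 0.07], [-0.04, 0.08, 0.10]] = u@[[0.04, -0.08, -0.11], [-0.08, 0.19, 0.24], [-0.11, 0.24, 0.3]]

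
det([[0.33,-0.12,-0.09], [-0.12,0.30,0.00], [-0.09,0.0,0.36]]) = 0.028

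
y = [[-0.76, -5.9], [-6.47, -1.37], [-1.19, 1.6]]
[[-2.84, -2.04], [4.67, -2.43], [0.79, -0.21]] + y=[[-3.60, -7.94], [-1.80, -3.8], [-0.40, 1.39]]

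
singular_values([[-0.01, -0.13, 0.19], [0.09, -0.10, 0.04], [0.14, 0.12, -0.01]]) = [0.27, 0.17, 0.09]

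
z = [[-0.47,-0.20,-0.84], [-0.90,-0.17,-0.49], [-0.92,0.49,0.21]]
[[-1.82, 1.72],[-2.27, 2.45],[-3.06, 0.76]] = z@ [[2.17,-2.12], [-2.86,-2.30], [1.63,-0.31]]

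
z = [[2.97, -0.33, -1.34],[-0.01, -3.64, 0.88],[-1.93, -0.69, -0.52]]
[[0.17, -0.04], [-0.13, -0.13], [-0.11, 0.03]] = z @ [[0.05,-0.02],[0.03,0.03],[-0.02,-0.02]]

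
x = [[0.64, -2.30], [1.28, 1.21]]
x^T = [[0.64, 1.28], [-2.3, 1.21]]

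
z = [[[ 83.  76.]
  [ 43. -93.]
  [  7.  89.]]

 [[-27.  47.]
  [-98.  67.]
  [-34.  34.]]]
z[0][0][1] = 76.0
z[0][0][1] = 76.0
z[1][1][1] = 67.0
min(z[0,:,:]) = -93.0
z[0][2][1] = 89.0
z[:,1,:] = [[43.0, -93.0], [-98.0, 67.0]]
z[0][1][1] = -93.0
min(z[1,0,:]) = -27.0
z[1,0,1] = 47.0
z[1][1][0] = -98.0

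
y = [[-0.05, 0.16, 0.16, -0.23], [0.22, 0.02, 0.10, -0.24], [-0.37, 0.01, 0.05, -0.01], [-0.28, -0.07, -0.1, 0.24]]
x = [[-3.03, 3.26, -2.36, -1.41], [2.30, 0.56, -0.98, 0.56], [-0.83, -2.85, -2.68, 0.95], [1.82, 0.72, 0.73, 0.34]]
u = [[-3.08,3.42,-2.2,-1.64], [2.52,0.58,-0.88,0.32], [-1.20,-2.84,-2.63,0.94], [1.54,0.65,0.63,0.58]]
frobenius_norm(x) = 7.46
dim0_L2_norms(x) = [4.3, 4.43, 3.77, 1.82]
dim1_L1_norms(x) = [10.06, 4.4, 7.31, 3.61]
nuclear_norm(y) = 1.07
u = y + x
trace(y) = 0.26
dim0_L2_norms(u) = [4.43, 4.53, 3.6, 2.0]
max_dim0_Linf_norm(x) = 3.26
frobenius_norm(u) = 7.56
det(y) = -0.00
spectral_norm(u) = 5.54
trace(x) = -4.81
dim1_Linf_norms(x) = [3.26, 2.3, 2.85, 1.82]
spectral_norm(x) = 5.43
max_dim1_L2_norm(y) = 0.39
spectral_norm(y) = 0.60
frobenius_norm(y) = 0.72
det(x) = 8.59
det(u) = 29.68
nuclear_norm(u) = 13.01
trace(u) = -4.55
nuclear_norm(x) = 12.60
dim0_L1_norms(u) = [8.34, 7.49, 6.34, 3.48]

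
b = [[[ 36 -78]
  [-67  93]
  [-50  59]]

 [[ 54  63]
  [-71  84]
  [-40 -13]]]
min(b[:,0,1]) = -78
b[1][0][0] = 54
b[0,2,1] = 59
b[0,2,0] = -50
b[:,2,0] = [-50, -40]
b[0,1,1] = 93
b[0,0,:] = [36, -78]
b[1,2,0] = -40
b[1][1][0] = -71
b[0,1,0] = -67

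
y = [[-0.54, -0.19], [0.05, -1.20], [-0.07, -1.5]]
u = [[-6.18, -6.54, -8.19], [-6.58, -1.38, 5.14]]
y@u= [[4.59, 3.79, 3.45], [7.59, 1.33, -6.58], [10.3, 2.53, -7.14]]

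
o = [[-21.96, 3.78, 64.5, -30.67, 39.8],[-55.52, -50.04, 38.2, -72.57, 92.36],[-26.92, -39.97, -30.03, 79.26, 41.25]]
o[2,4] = 41.25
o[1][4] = 92.36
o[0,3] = -30.67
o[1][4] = 92.36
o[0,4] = 39.8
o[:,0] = [-21.96, -55.52, -26.92]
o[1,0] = -55.52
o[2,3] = 79.26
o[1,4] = 92.36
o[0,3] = -30.67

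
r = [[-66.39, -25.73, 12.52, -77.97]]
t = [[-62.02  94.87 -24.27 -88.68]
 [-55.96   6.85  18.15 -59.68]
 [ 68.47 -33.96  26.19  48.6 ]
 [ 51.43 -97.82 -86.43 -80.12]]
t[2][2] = 26.19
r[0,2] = 12.52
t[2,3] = 48.6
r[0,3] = -77.97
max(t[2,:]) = 68.47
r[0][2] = 12.52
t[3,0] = 51.43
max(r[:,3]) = -77.97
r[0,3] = -77.97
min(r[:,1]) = -25.73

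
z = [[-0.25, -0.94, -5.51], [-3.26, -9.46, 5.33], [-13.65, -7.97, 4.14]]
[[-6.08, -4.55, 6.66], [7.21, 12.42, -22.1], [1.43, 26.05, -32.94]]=z @ [[0.39, -1.46, 1.36], [-0.26, -0.28, 1.05], [1.13, 0.94, -1.45]]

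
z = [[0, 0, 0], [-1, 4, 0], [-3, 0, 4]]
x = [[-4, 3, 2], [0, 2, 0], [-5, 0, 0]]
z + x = [[-4, 3, 2], [-1, 6, 0], [-8, 0, 4]]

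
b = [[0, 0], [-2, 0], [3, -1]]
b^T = [[0, -2, 3], [0, 0, -1]]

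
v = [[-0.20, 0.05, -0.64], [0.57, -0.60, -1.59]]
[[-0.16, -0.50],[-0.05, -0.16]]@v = [[-0.25,0.29,0.90], [-0.08,0.09,0.29]]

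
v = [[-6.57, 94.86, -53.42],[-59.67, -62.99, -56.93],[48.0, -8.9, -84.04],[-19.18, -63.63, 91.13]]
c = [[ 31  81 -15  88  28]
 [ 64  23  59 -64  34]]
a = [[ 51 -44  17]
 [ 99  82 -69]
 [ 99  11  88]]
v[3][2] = 91.13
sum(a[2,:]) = 198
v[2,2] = -84.04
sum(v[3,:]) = 8.319999999999993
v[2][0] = 48.0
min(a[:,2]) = -69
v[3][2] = 91.13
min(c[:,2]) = -15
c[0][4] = 28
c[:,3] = [88, -64]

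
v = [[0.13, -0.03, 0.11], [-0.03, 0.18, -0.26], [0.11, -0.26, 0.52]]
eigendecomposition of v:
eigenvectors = [[-0.20, 0.93, -0.31], [0.46, 0.37, 0.81], [-0.87, -0.02, 0.50]]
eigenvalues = [0.68, 0.12, 0.03]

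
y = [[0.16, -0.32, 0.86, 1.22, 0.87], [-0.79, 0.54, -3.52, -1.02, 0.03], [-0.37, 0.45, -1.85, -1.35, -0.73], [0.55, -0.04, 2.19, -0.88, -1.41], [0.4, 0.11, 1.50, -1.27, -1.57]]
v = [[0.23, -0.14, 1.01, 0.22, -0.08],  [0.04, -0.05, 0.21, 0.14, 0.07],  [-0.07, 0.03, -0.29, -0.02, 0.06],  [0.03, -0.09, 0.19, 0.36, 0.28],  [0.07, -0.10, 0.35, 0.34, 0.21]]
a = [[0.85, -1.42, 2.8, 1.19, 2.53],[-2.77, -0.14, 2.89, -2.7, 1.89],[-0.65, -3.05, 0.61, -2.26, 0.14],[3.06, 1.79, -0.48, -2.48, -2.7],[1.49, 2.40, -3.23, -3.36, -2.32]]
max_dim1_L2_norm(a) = 5.92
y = a @ v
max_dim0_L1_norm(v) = 2.05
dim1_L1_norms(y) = [3.43, 5.9, 4.75, 5.07, 4.85]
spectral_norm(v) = 1.26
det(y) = 0.00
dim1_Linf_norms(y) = [1.22, 3.52, 1.85, 2.19, 1.57]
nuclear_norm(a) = 21.29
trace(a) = -3.48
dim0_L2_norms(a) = [4.52, 4.51, 5.22, 5.59, 4.76]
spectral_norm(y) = 5.12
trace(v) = 0.46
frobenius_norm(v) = 1.37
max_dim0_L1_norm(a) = 11.99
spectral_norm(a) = 8.54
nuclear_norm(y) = 8.57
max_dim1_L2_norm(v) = 1.07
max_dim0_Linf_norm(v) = 1.01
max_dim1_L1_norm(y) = 5.9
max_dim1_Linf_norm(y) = 3.52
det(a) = -531.02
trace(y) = -3.60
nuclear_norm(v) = 1.80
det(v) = -0.00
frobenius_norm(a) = 11.04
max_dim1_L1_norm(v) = 1.68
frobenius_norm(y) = 6.16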